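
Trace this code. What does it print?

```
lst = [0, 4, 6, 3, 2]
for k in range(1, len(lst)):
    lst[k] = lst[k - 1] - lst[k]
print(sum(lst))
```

k=1: lst[1] = 0-4 = -4 → [0, -4, 6, 3, 2]
k=2: lst[2] = (-4)-6 = -10 → [0, -4, -10, 3, 2]
k=3: lst[3] = (-10)-3 = -13 → [0, -4, -10, -13, 2]
k=4: lst[4] = (-13)-2 = -15 → [0, -4, -10, -13, -15]
sum = -42

-42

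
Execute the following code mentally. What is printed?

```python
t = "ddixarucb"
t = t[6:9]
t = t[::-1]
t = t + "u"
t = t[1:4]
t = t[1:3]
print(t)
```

uu

slice [6:9] → 'ucb'
reverse → 'bcu'
+ 'u' → 'bcuu'
slice [1:4] → 'cuu'
slice [1:3] → 'uu'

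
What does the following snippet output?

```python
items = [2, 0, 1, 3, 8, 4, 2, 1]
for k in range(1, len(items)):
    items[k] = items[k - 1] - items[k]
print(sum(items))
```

-54

k=1: items[1] = 2-0 = 2 → [2, 2, 1, 3, 8, 4, 2, 1]
k=2: items[2] = 2-1 = 1 → [2, 2, 1, 3, 8, 4, 2, 1]
k=3: items[3] = 1-3 = -2 → [2, 2, 1, -2, 8, 4, 2, 1]
k=4: items[4] = (-2)-8 = -10 → [2, 2, 1, -2, -10, 4, 2, 1]
k=5: items[5] = (-10)-4 = -14 → [2, 2, 1, -2, -10, -14, 2, 1]
k=6: items[6] = (-14)-2 = -16 → [2, 2, 1, -2, -10, -14, -16, 1]
k=7: items[7] = (-16)-1 = -17 → [2, 2, 1, -2, -10, -14, -16, -17]
sum = -54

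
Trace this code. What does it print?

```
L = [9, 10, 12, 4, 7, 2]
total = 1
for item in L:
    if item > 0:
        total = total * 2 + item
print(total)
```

640

item=9: >0, total = 1*2+9 = 11
item=10: >0, total = 11*2+10 = 32
item=12: >0, total = 32*2+12 = 76
item=4: >0, total = 76*2+4 = 156
item=7: >0, total = 156*2+7 = 319
item=2: >0, total = 319*2+2 = 640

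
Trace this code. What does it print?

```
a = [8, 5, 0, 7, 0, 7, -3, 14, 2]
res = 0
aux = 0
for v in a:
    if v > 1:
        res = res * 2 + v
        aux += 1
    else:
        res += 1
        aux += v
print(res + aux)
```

481

v=8: >1, res = 0*2+8 = 8; aux=1
v=5: >1, res = 8*2+5 = 21; aux=2
v=0: not >1, res = 21+1 = 22; aux=2
v=7: >1, res = 22*2+7 = 51; aux=3
v=0: not >1, res = 51+1 = 52; aux=3
v=7: >1, res = 52*2+7 = 111; aux=4
v=-3: not >1, res = 111+1 = 112; aux=1
v=14: >1, res = 112*2+14 = 238; aux=2
v=2: >1, res = 238*2+2 = 478; aux=3
res+aux = 478+3 = 481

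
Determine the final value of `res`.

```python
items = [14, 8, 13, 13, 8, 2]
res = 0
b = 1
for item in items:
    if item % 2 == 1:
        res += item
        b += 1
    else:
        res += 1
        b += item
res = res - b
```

-5

item=14: not odd, res = 0+1 = 1; b=15
item=8: not odd, res = 1+1 = 2; b=23
item=13: odd, res = 2+13 = 15; b=24
item=13: odd, res = 15+13 = 28; b=25
item=8: not odd, res = 28+1 = 29; b=33
item=2: not odd, res = 29+1 = 30; b=35
res-b = 30-35 = -5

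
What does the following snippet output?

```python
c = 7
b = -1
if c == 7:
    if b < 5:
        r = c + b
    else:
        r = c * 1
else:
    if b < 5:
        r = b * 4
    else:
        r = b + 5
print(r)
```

6

c=7, b=-1
c == 7 is True; b < 5 is True
→ r = c + b = 6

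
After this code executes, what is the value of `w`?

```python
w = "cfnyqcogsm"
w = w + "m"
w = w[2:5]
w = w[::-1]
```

'qyn'

+ 'm' → 'cfnyqcogsmm'
slice [2:5] → 'nyq'
reverse → 'qyn'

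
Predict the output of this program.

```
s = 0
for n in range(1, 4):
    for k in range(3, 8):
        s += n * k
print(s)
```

n=1,k=3: s = 0+3 = 3
n=1,k=4: s = 3+4 = 7
n=1,k=5: s = 7+5 = 12
n=1,k=6: s = 12+6 = 18
n=1,k=7: s = 18+7 = 25
n=2,k=3: s = 25+6 = 31
n=2,k=4: s = 31+8 = 39
n=2,k=5: s = 39+10 = 49
n=2,k=6: s = 49+12 = 61
n=2,k=7: s = 61+14 = 75
n=3,k=3: s = 75+9 = 84
n=3,k=4: s = 84+12 = 96
n=3,k=5: s = 96+15 = 111
n=3,k=6: s = 111+18 = 129
n=3,k=7: s = 129+21 = 150

150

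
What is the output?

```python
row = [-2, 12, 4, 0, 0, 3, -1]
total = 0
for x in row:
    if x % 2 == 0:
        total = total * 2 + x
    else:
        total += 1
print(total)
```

x=-2: even, total = 0*2+(-2) = -2
x=12: even, total = (-2)*2+12 = 8
x=4: even, total = 8*2+4 = 20
x=0: even, total = 20*2+0 = 40
x=0: even, total = 40*2+0 = 80
x=3: not even, total = 80+1 = 81
x=-1: not even, total = 81+1 = 82

82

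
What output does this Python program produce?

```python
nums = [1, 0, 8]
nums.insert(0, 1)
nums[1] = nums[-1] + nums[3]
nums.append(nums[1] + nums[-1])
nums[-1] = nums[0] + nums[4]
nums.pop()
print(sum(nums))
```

25

insert 1 at 0 → [1, 1, 0, 8]
nums[1] = nums[-1]+nums[3] = 8+8 = 16 → [1, 16, 0, 8]
append nums[1]+nums[-1] = 16+8 = 24 → [1, 16, 0, 8, 24]
nums[-1] = nums[0]+nums[4] = 1+24 = 25 → [1, 16, 0, 8, 25]
pop() removes 25 → [1, 16, 0, 8]
sum = 25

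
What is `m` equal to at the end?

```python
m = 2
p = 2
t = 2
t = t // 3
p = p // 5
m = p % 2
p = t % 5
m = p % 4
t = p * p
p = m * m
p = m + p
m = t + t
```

t = 2//3 = 0
p = 2//5 = 0
m = 0%2 = 0
p = 0%5 = 0
m = 0%4 = 0
t = 0*0 = 0
p = 0*0 = 0
p = 0+0 = 0
m = 0+0 = 0

0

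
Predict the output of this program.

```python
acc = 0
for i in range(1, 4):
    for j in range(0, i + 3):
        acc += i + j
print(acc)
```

i=1,j=0: acc = 0+1 = 1
i=1,j=1: acc = 1+2 = 3
i=1,j=2: acc = 3+3 = 6
i=1,j=3: acc = 6+4 = 10
i=2,j=0: acc = 10+2 = 12
i=2,j=1: acc = 12+3 = 15
i=2,j=2: acc = 15+4 = 19
i=2,j=3: acc = 19+5 = 24
i=2,j=4: acc = 24+6 = 30
i=3,j=0: acc = 30+3 = 33
i=3,j=1: acc = 33+4 = 37
i=3,j=2: acc = 37+5 = 42
i=3,j=3: acc = 42+6 = 48
i=3,j=4: acc = 48+7 = 55
i=3,j=5: acc = 55+8 = 63

63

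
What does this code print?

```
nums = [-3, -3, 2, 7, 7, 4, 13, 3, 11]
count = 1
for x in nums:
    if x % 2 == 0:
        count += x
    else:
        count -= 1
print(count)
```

x=-3: not even, count = 1-1 = 0
x=-3: not even, count = 0-1 = -1
x=2: even, count = (-1)+2 = 1
x=7: not even, count = 1-1 = 0
x=7: not even, count = 0-1 = -1
x=4: even, count = (-1)+4 = 3
x=13: not even, count = 3-1 = 2
x=3: not even, count = 2-1 = 1
x=11: not even, count = 1-1 = 0

0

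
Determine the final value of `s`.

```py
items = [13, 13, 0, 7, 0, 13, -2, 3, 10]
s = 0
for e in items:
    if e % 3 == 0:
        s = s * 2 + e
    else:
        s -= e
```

e=13: not %3==0, s = 0-13 = -13
e=13: not %3==0, s = (-13)-13 = -26
e=0: %3==0, s = (-26)*2+0 = -52
e=7: not %3==0, s = (-52)-7 = -59
e=0: %3==0, s = (-59)*2+0 = -118
e=13: not %3==0, s = (-118)-13 = -131
e=-2: not %3==0, s = (-131)-(-2) = -129
e=3: %3==0, s = (-129)*2+3 = -255
e=10: not %3==0, s = (-255)-10 = -265

-265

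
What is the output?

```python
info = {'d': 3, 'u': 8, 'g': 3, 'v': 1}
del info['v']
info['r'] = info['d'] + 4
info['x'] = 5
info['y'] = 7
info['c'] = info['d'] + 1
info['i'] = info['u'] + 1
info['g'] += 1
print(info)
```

del 'v' → {'d': 3, 'u': 8, 'g': 3}
info['r'] = info['d']+4 = 7 → {'d': 3, 'u': 8, 'g': 3, 'r': 7}
info['x'] = 5 → {'d': 3, 'u': 8, 'g': 3, 'r': 7, 'x': 5}
info['y'] = 7 → {'d': 3, 'u': 8, 'g': 3, 'r': 7, 'x': 5, 'y': 7}
info['c'] = info['d']+1 = 4 → {'d': 3, 'u': 8, 'g': 3, 'r': 7, 'x': 5, 'y': 7, 'c': 4}
info['i'] = info['u']+1 = 9 → {'d': 3, 'u': 8, 'g': 3, 'r': 7, 'x': 5, 'y': 7, 'c': 4, 'i': 9}
info['g'] = 3+1 = 4 → {'d': 3, 'u': 8, 'g': 4, 'r': 7, 'x': 5, 'y': 7, 'c': 4, 'i': 9}

{'d': 3, 'u': 8, 'g': 4, 'r': 7, 'x': 5, 'y': 7, 'c': 4, 'i': 9}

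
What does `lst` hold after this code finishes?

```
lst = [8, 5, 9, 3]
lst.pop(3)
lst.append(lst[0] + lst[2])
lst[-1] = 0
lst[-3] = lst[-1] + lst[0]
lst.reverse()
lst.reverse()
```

pop(3) removes 3 → [8, 5, 9]
append lst[0]+lst[2] = 8+9 = 17 → [8, 5, 9, 17]
lst[-1] = 0 → [8, 5, 9, 0]
lst[-3] = lst[-1]+lst[0] = 0+8 = 8 → [8, 8, 9, 0]
reverse → [0, 9, 8, 8]
reverse → [8, 8, 9, 0]

[8, 8, 9, 0]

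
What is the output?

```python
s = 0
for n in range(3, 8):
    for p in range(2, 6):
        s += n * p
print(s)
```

n=3,p=2: s = 0+6 = 6
n=3,p=3: s = 6+9 = 15
n=3,p=4: s = 15+12 = 27
n=3,p=5: s = 27+15 = 42
n=4,p=2: s = 42+8 = 50
n=4,p=3: s = 50+12 = 62
n=4,p=4: s = 62+16 = 78
n=4,p=5: s = 78+20 = 98
n=5,p=2: s = 98+10 = 108
n=5,p=3: s = 108+15 = 123
n=5,p=4: s = 123+20 = 143
n=5,p=5: s = 143+25 = 168
n=6,p=2: s = 168+12 = 180
n=6,p=3: s = 180+18 = 198
n=6,p=4: s = 198+24 = 222
n=6,p=5: s = 222+30 = 252
n=7,p=2: s = 252+14 = 266
n=7,p=3: s = 266+21 = 287
n=7,p=4: s = 287+28 = 315
n=7,p=5: s = 315+35 = 350

350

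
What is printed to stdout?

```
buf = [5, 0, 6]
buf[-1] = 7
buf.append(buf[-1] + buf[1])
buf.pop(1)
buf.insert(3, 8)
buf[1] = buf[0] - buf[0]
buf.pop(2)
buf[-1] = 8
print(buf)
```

[5, 0, 8]

buf[-1] = 7 → [5, 0, 7]
append buf[-1]+buf[1] = 7+0 = 7 → [5, 0, 7, 7]
pop(1) removes 0 → [5, 7, 7]
insert 8 at 3 → [5, 7, 7, 8]
buf[1] = buf[0]-buf[0] = 5-5 = 0 → [5, 0, 7, 8]
pop(2) removes 7 → [5, 0, 8]
buf[-1] = 8 → [5, 0, 8]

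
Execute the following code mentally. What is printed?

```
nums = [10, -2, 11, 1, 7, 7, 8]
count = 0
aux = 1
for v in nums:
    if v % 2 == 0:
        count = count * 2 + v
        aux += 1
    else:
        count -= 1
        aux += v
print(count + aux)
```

66

v=10: even, count = 0*2+10 = 10; aux=2
v=-2: even, count = 10*2+(-2) = 18; aux=3
v=11: not even, count = 18-1 = 17; aux=14
v=1: not even, count = 17-1 = 16; aux=15
v=7: not even, count = 16-1 = 15; aux=22
v=7: not even, count = 15-1 = 14; aux=29
v=8: even, count = 14*2+8 = 36; aux=30
count+aux = 36+30 = 66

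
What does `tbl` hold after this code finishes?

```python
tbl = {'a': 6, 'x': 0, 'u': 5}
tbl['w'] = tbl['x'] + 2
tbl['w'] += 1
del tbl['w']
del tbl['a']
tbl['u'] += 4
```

tbl['w'] = tbl['x']+2 = 2 → {'a': 6, 'x': 0, 'u': 5, 'w': 2}
tbl['w'] = 2+1 = 3 → {'a': 6, 'x': 0, 'u': 5, 'w': 3}
del 'w' → {'a': 6, 'x': 0, 'u': 5}
del 'a' → {'x': 0, 'u': 5}
tbl['u'] = 5+4 = 9 → {'x': 0, 'u': 9}

{'x': 0, 'u': 9}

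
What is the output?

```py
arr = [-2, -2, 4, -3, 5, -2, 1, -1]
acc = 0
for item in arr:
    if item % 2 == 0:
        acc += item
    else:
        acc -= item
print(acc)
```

item=-2: even, acc = 0+(-2) = -2
item=-2: even, acc = (-2)+(-2) = -4
item=4: even, acc = (-4)+4 = 0
item=-3: not even, acc = 0-(-3) = 3
item=5: not even, acc = 3-5 = -2
item=-2: even, acc = (-2)+(-2) = -4
item=1: not even, acc = (-4)-1 = -5
item=-1: not even, acc = (-5)-(-1) = -4

-4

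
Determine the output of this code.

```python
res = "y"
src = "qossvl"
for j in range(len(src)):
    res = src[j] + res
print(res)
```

j=0: prepend 'q' → 'qy'
j=1: prepend 'o' → 'oqy'
j=2: prepend 's' → 'soqy'
j=3: prepend 's' → 'ssoqy'
j=4: prepend 'v' → 'vssoqy'
j=5: prepend 'l' → 'lvssoqy'

lvssoqy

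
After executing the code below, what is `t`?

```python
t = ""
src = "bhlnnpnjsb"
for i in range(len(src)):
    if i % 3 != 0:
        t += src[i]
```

i=0: skip
i=1: add 'h' → 'h'
i=2: add 'l' → 'hl'
i=3: skip
i=4: add 'n' → 'hln'
i=5: add 'p' → 'hlnp'
i=6: skip
i=7: add 'j' → 'hlnpj'
i=8: add 's' → 'hlnpjs'
i=9: skip

'hlnpjs'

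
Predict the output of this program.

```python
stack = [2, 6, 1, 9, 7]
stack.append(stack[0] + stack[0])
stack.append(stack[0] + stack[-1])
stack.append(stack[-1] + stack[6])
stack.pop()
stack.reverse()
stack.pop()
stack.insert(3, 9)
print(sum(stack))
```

append stack[0]+stack[0] = 2+2 = 4 → [2, 6, 1, 9, 7, 4]
append stack[0]+stack[-1] = 2+4 = 6 → [2, 6, 1, 9, 7, 4, 6]
append stack[-1]+stack[6] = 6+6 = 12 → [2, 6, 1, 9, 7, 4, 6, 12]
pop() removes 12 → [2, 6, 1, 9, 7, 4, 6]
reverse → [6, 4, 7, 9, 1, 6, 2]
pop() removes 2 → [6, 4, 7, 9, 1, 6]
insert 9 at 3 → [6, 4, 7, 9, 9, 1, 6]
sum = 42

42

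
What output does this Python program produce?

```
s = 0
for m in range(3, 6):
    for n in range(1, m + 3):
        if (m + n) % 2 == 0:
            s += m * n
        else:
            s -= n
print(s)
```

128

m=3,n=1: even sum, s = 0+3 = 3
m=3,n=2: odd sum, s = 3-2 = 1
m=3,n=3: even sum, s = 1+9 = 10
m=3,n=4: odd sum, s = 10-4 = 6
m=3,n=5: even sum, s = 6+15 = 21
m=4,n=1: odd sum, s = 21-1 = 20
m=4,n=2: even sum, s = 20+8 = 28
m=4,n=3: odd sum, s = 28-3 = 25
m=4,n=4: even sum, s = 25+16 = 41
m=4,n=5: odd sum, s = 41-5 = 36
m=4,n=6: even sum, s = 36+24 = 60
m=5,n=1: even sum, s = 60+5 = 65
m=5,n=2: odd sum, s = 65-2 = 63
m=5,n=3: even sum, s = 63+15 = 78
m=5,n=4: odd sum, s = 78-4 = 74
m=5,n=5: even sum, s = 74+25 = 99
m=5,n=6: odd sum, s = 99-6 = 93
m=5,n=7: even sum, s = 93+35 = 128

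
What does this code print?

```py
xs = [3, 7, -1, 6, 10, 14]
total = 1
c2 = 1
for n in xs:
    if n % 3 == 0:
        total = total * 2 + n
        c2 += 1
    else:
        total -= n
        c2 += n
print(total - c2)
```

n=3: %3==0, total = 1*2+3 = 5; c2=2
n=7: not %3==0, total = 5-7 = -2; c2=9
n=-1: not %3==0, total = (-2)-(-1) = -1; c2=8
n=6: %3==0, total = (-1)*2+6 = 4; c2=9
n=10: not %3==0, total = 4-10 = -6; c2=19
n=14: not %3==0, total = (-6)-14 = -20; c2=33
total-c2 = (-20)-33 = -53

-53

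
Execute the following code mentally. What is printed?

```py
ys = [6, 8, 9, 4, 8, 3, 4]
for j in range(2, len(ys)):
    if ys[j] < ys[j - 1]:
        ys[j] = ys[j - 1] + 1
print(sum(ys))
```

j=2: 9>=8, unchanged → [6, 8, 9, 4, 8, 3, 4]
j=3: 4<9, ys[3] = 9+1 = 10 → [6, 8, 9, 10, 8, 3, 4]
j=4: 8<10, ys[4] = 10+1 = 11 → [6, 8, 9, 10, 11, 3, 4]
j=5: 3<11, ys[5] = 11+1 = 12 → [6, 8, 9, 10, 11, 12, 4]
j=6: 4<12, ys[6] = 12+1 = 13 → [6, 8, 9, 10, 11, 12, 13]
sum = 69

69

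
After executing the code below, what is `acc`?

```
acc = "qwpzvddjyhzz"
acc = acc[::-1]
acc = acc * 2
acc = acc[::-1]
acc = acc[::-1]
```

'zzhyjddvzpwqzzhyjddvzpwq'

reverse → 'zzhyjddvzpwq'
repeat ×2 → 'zzhyjddvzpwqzzhyjddvzpwq'
reverse → 'qwpzvddjyhzzqwpzvddjyhzz'
reverse → 'zzhyjddvzpwqzzhyjddvzpwq'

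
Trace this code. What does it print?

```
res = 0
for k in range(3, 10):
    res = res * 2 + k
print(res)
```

501

k=3: res = 0*2+3 = 3
k=4: res = 3*2+4 = 10
k=5: res = 10*2+5 = 25
k=6: res = 25*2+6 = 56
k=7: res = 56*2+7 = 119
k=8: res = 119*2+8 = 246
k=9: res = 246*2+9 = 501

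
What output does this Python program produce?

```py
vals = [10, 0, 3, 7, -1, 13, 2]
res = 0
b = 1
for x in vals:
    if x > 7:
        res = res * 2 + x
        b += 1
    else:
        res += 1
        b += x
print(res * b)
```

588

x=10: >7, res = 0*2+10 = 10; b=2
x=0: not >7, res = 10+1 = 11; b=2
x=3: not >7, res = 11+1 = 12; b=5
x=7: not >7, res = 12+1 = 13; b=12
x=-1: not >7, res = 13+1 = 14; b=11
x=13: >7, res = 14*2+13 = 41; b=12
x=2: not >7, res = 41+1 = 42; b=14
res*b = 42*14 = 588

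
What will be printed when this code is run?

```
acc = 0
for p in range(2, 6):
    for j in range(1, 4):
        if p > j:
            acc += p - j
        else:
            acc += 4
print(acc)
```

31

p=2,j=1: 2>1, acc = 0+1 = 1
p=2,j=2: not 2>2, acc = 1+4 = 5
p=2,j=3: not 2>3, acc = 5+4 = 9
p=3,j=1: 3>1, acc = 9+2 = 11
p=3,j=2: 3>2, acc = 11+1 = 12
p=3,j=3: not 3>3, acc = 12+4 = 16
p=4,j=1: 4>1, acc = 16+3 = 19
p=4,j=2: 4>2, acc = 19+2 = 21
p=4,j=3: 4>3, acc = 21+1 = 22
p=5,j=1: 5>1, acc = 22+4 = 26
p=5,j=2: 5>2, acc = 26+3 = 29
p=5,j=3: 5>3, acc = 29+2 = 31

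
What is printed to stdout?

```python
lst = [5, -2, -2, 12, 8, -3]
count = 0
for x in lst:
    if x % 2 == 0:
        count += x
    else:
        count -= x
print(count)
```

x=5: not even, count = 0-5 = -5
x=-2: even, count = (-5)+(-2) = -7
x=-2: even, count = (-7)+(-2) = -9
x=12: even, count = (-9)+12 = 3
x=8: even, count = 3+8 = 11
x=-3: not even, count = 11-(-3) = 14

14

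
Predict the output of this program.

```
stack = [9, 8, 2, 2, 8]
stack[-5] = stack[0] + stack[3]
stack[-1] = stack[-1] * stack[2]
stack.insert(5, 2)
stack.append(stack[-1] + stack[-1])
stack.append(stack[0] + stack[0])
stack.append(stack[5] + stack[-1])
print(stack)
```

stack[-5] = stack[0]+stack[3] = 9+2 = 11 → [11, 8, 2, 2, 8]
stack[-1] = stack[-1]*stack[2] = 8*2 = 16 → [11, 8, 2, 2, 16]
insert 2 at 5 → [11, 8, 2, 2, 16, 2]
append stack[-1]+stack[-1] = 2+2 = 4 → [11, 8, 2, 2, 16, 2, 4]
append stack[0]+stack[0] = 11+11 = 22 → [11, 8, 2, 2, 16, 2, 4, 22]
append stack[5]+stack[-1] = 2+22 = 24 → [11, 8, 2, 2, 16, 2, 4, 22, 24]

[11, 8, 2, 2, 16, 2, 4, 22, 24]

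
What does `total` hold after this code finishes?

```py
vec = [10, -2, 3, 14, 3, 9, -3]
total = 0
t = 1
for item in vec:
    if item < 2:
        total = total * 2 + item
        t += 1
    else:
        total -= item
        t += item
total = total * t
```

item=10: not <2, total = 0-10 = -10; t=11
item=-2: <2, total = (-10)*2+(-2) = -22; t=12
item=3: not <2, total = (-22)-3 = -25; t=15
item=14: not <2, total = (-25)-14 = -39; t=29
item=3: not <2, total = (-39)-3 = -42; t=32
item=9: not <2, total = (-42)-9 = -51; t=41
item=-3: <2, total = (-51)*2+(-3) = -105; t=42
total*t = (-105)*42 = -4410

-4410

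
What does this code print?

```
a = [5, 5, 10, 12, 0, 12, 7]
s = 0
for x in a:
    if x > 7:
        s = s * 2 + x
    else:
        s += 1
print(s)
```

x=5: not >7, s = 0+1 = 1
x=5: not >7, s = 1+1 = 2
x=10: >7, s = 2*2+10 = 14
x=12: >7, s = 14*2+12 = 40
x=0: not >7, s = 40+1 = 41
x=12: >7, s = 41*2+12 = 94
x=7: not >7, s = 94+1 = 95

95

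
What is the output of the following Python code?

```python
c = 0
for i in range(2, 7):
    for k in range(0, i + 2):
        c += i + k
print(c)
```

210

i=2,k=0: c = 0+2 = 2
i=2,k=1: c = 2+3 = 5
i=2,k=2: c = 5+4 = 9
i=2,k=3: c = 9+5 = 14
i=3,k=0: c = 14+3 = 17
i=3,k=1: c = 17+4 = 21
i=3,k=2: c = 21+5 = 26
i=3,k=3: c = 26+6 = 32
i=3,k=4: c = 32+7 = 39
i=4,k=0: c = 39+4 = 43
i=4,k=1: c = 43+5 = 48
i=4,k=2: c = 48+6 = 54
i=4,k=3: c = 54+7 = 61
i=4,k=4: c = 61+8 = 69
i=4,k=5: c = 69+9 = 78
i=5,k=0: c = 78+5 = 83
i=5,k=1: c = 83+6 = 89
i=5,k=2: c = 89+7 = 96
i=5,k=3: c = 96+8 = 104
i=5,k=4: c = 104+9 = 113
i=5,k=5: c = 113+10 = 123
i=5,k=6: c = 123+11 = 134
i=6,k=0: c = 134+6 = 140
i=6,k=1: c = 140+7 = 147
i=6,k=2: c = 147+8 = 155
i=6,k=3: c = 155+9 = 164
i=6,k=4: c = 164+10 = 174
i=6,k=5: c = 174+11 = 185
i=6,k=6: c = 185+12 = 197
i=6,k=7: c = 197+13 = 210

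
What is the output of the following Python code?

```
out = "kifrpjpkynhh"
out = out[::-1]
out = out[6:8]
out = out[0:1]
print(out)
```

reverse → 'hhnykpjprfik'
slice [6:8] → 'jp'
slice [0:1] → 'j'

j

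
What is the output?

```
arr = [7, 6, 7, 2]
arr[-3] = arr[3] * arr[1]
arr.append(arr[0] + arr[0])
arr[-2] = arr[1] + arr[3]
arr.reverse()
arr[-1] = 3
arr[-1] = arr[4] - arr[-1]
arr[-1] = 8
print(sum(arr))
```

arr[-3] = arr[3]*arr[1] = 2*6 = 12 → [7, 12, 7, 2]
append arr[0]+arr[0] = 7+7 = 14 → [7, 12, 7, 2, 14]
arr[-2] = arr[1]+arr[3] = 12+2 = 14 → [7, 12, 7, 14, 14]
reverse → [14, 14, 7, 12, 7]
arr[-1] = 3 → [14, 14, 7, 12, 3]
arr[-1] = arr[4]-arr[-1] = 3-3 = 0 → [14, 14, 7, 12, 0]
arr[-1] = 8 → [14, 14, 7, 12, 8]
sum = 55

55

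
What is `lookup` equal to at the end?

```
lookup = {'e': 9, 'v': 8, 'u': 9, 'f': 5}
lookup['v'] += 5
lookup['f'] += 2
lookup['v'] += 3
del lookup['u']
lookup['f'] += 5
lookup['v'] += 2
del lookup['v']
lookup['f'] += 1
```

lookup['v'] = 8+5 = 13 → {'e': 9, 'v': 13, 'u': 9, 'f': 5}
lookup['f'] = 5+2 = 7 → {'e': 9, 'v': 13, 'u': 9, 'f': 7}
lookup['v'] = 13+3 = 16 → {'e': 9, 'v': 16, 'u': 9, 'f': 7}
del 'u' → {'e': 9, 'v': 16, 'f': 7}
lookup['f'] = 7+5 = 12 → {'e': 9, 'v': 16, 'f': 12}
lookup['v'] = 16+2 = 18 → {'e': 9, 'v': 18, 'f': 12}
del 'v' → {'e': 9, 'f': 12}
lookup['f'] = 12+1 = 13 → {'e': 9, 'f': 13}

{'e': 9, 'f': 13}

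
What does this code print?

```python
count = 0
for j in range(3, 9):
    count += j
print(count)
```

33

j=3: count = 0+3 = 3
j=4: count = 3+4 = 7
j=5: count = 7+5 = 12
j=6: count = 12+6 = 18
j=7: count = 18+7 = 25
j=8: count = 25+8 = 33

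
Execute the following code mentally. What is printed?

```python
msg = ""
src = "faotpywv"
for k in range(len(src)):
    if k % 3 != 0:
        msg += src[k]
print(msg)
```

aopyv

k=0: skip
k=1: add 'a' → 'a'
k=2: add 'o' → 'ao'
k=3: skip
k=4: add 'p' → 'aop'
k=5: add 'y' → 'aopy'
k=6: skip
k=7: add 'v' → 'aopyv'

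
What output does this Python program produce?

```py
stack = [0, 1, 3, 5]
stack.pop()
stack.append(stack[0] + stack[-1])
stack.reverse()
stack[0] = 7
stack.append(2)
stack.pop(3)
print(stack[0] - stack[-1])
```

5

pop() removes 5 → [0, 1, 3]
append stack[0]+stack[-1] = 0+3 = 3 → [0, 1, 3, 3]
reverse → [3, 3, 1, 0]
stack[0] = 7 → [7, 3, 1, 0]
append 2 → [7, 3, 1, 0, 2]
pop(3) removes 0 → [7, 3, 1, 2]
stack[0]-stack[-1] = 7-2 = 5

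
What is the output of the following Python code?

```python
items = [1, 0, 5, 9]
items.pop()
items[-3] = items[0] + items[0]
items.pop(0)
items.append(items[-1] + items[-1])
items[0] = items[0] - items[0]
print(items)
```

pop() removes 9 → [1, 0, 5]
items[-3] = items[0]+items[0] = 1+1 = 2 → [2, 0, 5]
pop(0) removes 2 → [0, 5]
append items[-1]+items[-1] = 5+5 = 10 → [0, 5, 10]
items[0] = items[0]-items[0] = 0-0 = 0 → [0, 5, 10]

[0, 5, 10]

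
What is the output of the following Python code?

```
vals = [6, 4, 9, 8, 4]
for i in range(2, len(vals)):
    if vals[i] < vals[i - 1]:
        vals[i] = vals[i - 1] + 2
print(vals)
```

i=2: 9>=4, unchanged → [6, 4, 9, 8, 4]
i=3: 8<9, vals[3] = 9+2 = 11 → [6, 4, 9, 11, 4]
i=4: 4<11, vals[4] = 11+2 = 13 → [6, 4, 9, 11, 13]

[6, 4, 9, 11, 13]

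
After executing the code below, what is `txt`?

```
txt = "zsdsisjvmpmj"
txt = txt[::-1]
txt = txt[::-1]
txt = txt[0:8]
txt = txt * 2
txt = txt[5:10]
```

'sjvzs'

reverse → 'jmpmvjsisdsz'
reverse → 'zsdsisjvmpmj'
slice [0:8] → 'zsdsisjv'
repeat ×2 → 'zsdsisjvzsdsisjv'
slice [5:10] → 'sjvzs'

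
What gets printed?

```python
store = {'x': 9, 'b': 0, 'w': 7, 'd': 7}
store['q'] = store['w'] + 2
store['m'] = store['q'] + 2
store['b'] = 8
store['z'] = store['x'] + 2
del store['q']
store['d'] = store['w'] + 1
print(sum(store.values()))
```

54

store['q'] = store['w']+2 = 9 → {'x': 9, 'b': 0, 'w': 7, 'd': 7, 'q': 9}
store['m'] = store['q']+2 = 11 → {'x': 9, 'b': 0, 'w': 7, 'd': 7, 'q': 9, 'm': 11}
store['b'] = 8 → {'x': 9, 'b': 8, 'w': 7, 'd': 7, 'q': 9, 'm': 11}
store['z'] = store['x']+2 = 11 → {'x': 9, 'b': 8, 'w': 7, 'd': 7, 'q': 9, 'm': 11, 'z': 11}
del 'q' → {'x': 9, 'b': 8, 'w': 7, 'd': 7, 'm': 11, 'z': 11}
store['d'] = store['w']+1 = 8 → {'x': 9, 'b': 8, 'w': 7, 'd': 8, 'm': 11, 'z': 11}
sum of values = 54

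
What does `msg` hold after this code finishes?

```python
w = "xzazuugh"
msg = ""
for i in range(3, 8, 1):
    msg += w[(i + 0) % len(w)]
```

i=3: add w[3]='z' → 'z'
i=4: add w[4]='u' → 'zu'
i=5: add w[5]='u' → 'zuu'
i=6: add w[6]='g' → 'zuug'
i=7: add w[7]='h' → 'zuugh'

'zuugh'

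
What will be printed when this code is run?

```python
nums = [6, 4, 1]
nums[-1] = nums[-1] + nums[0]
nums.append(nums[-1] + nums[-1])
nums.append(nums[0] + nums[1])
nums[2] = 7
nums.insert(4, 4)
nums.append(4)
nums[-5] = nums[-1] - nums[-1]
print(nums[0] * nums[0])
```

36

nums[-1] = nums[-1]+nums[0] = 1+6 = 7 → [6, 4, 7]
append nums[-1]+nums[-1] = 7+7 = 14 → [6, 4, 7, 14]
append nums[0]+nums[1] = 6+4 = 10 → [6, 4, 7, 14, 10]
nums[2] = 7 → [6, 4, 7, 14, 10]
insert 4 at 4 → [6, 4, 7, 14, 4, 10]
append 4 → [6, 4, 7, 14, 4, 10, 4]
nums[-5] = nums[-1]-nums[-1] = 4-4 = 0 → [6, 4, 0, 14, 4, 10, 4]
nums[0]*nums[0] = 6*6 = 36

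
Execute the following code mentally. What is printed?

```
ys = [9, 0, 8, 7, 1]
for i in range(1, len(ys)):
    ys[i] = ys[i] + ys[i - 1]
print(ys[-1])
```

25

i=1: ys[1] = 0+9 = 9 → [9, 9, 8, 7, 1]
i=2: ys[2] = 8+9 = 17 → [9, 9, 17, 7, 1]
i=3: ys[3] = 7+17 = 24 → [9, 9, 17, 24, 1]
i=4: ys[4] = 1+24 = 25 → [9, 9, 17, 24, 25]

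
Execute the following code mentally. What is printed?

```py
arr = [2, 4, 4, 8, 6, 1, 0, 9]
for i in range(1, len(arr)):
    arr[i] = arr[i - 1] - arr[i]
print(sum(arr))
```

-112

i=1: arr[1] = 2-4 = -2 → [2, -2, 4, 8, 6, 1, 0, 9]
i=2: arr[2] = (-2)-4 = -6 → [2, -2, -6, 8, 6, 1, 0, 9]
i=3: arr[3] = (-6)-8 = -14 → [2, -2, -6, -14, 6, 1, 0, 9]
i=4: arr[4] = (-14)-6 = -20 → [2, -2, -6, -14, -20, 1, 0, 9]
i=5: arr[5] = (-20)-1 = -21 → [2, -2, -6, -14, -20, -21, 0, 9]
i=6: arr[6] = (-21)-0 = -21 → [2, -2, -6, -14, -20, -21, -21, 9]
i=7: arr[7] = (-21)-9 = -30 → [2, -2, -6, -14, -20, -21, -21, -30]
sum = -112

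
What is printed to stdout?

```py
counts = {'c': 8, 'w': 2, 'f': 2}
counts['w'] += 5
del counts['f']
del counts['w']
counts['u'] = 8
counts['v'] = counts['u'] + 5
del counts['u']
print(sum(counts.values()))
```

21

counts['w'] = 2+5 = 7 → {'c': 8, 'w': 7, 'f': 2}
del 'f' → {'c': 8, 'w': 7}
del 'w' → {'c': 8}
counts['u'] = 8 → {'c': 8, 'u': 8}
counts['v'] = counts['u']+5 = 13 → {'c': 8, 'u': 8, 'v': 13}
del 'u' → {'c': 8, 'v': 13}
sum of values = 21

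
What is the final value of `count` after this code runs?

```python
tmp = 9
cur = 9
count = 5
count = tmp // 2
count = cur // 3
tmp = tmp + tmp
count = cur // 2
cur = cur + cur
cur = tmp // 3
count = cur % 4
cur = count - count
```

count = 9//2 = 4
count = 9//3 = 3
tmp = 9+9 = 18
count = 9//2 = 4
cur = 9+9 = 18
cur = 18//3 = 6
count = 6%4 = 2
cur = 2-2 = 0

2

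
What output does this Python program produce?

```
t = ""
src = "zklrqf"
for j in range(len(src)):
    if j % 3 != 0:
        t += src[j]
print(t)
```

klqf

j=0: skip
j=1: add 'k' → 'k'
j=2: add 'l' → 'kl'
j=3: skip
j=4: add 'q' → 'klq'
j=5: add 'f' → 'klqf'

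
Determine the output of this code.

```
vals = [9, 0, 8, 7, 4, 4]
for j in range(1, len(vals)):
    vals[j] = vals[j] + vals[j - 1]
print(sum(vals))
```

119

j=1: vals[1] = 0+9 = 9 → [9, 9, 8, 7, 4, 4]
j=2: vals[2] = 8+9 = 17 → [9, 9, 17, 7, 4, 4]
j=3: vals[3] = 7+17 = 24 → [9, 9, 17, 24, 4, 4]
j=4: vals[4] = 4+24 = 28 → [9, 9, 17, 24, 28, 4]
j=5: vals[5] = 4+28 = 32 → [9, 9, 17, 24, 28, 32]
sum = 119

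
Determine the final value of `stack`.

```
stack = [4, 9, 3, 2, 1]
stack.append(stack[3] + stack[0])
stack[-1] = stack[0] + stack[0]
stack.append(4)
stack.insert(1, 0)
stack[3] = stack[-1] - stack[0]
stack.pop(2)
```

append stack[3]+stack[0] = 2+4 = 6 → [4, 9, 3, 2, 1, 6]
stack[-1] = stack[0]+stack[0] = 4+4 = 8 → [4, 9, 3, 2, 1, 8]
append 4 → [4, 9, 3, 2, 1, 8, 4]
insert 0 at 1 → [4, 0, 9, 3, 2, 1, 8, 4]
stack[3] = stack[-1]-stack[0] = 4-4 = 0 → [4, 0, 9, 0, 2, 1, 8, 4]
pop(2) removes 9 → [4, 0, 0, 2, 1, 8, 4]

[4, 0, 0, 2, 1, 8, 4]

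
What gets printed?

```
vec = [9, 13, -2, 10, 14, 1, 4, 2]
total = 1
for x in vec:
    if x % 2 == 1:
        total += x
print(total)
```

24

x=9: odd, total = 1+9 = 10
x=13: odd, total = 10+13 = 23
x=-2: not odd
x=10: not odd
x=14: not odd
x=1: odd, total = 23+1 = 24
x=4: not odd
x=2: not odd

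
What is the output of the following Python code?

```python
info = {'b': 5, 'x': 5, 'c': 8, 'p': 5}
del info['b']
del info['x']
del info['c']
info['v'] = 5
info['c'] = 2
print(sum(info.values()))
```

del 'b' → {'x': 5, 'c': 8, 'p': 5}
del 'x' → {'c': 8, 'p': 5}
del 'c' → {'p': 5}
info['v'] = 5 → {'p': 5, 'v': 5}
info['c'] = 2 → {'p': 5, 'v': 5, 'c': 2}
sum of values = 12

12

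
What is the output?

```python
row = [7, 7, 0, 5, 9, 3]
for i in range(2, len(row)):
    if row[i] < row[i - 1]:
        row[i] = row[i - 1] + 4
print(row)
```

i=2: 0<7, row[2] = 7+4 = 11 → [7, 7, 11, 5, 9, 3]
i=3: 5<11, row[3] = 11+4 = 15 → [7, 7, 11, 15, 9, 3]
i=4: 9<15, row[4] = 15+4 = 19 → [7, 7, 11, 15, 19, 3]
i=5: 3<19, row[5] = 19+4 = 23 → [7, 7, 11, 15, 19, 23]

[7, 7, 11, 15, 19, 23]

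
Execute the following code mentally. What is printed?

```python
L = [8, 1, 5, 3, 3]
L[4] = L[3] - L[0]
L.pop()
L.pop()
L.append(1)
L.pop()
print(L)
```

L[4] = L[3]-L[0] = 3-8 = -5 → [8, 1, 5, 3, -5]
pop() removes -5 → [8, 1, 5, 3]
pop() removes 3 → [8, 1, 5]
append 1 → [8, 1, 5, 1]
pop() removes 1 → [8, 1, 5]

[8, 1, 5]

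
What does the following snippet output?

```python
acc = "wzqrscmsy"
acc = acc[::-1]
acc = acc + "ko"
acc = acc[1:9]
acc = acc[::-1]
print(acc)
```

reverse → 'ysmcsrqzw'
+ 'ko' → 'ysmcsrqzwko'
slice [1:9] → 'smcsrqzw'
reverse → 'wzqrscms'

wzqrscms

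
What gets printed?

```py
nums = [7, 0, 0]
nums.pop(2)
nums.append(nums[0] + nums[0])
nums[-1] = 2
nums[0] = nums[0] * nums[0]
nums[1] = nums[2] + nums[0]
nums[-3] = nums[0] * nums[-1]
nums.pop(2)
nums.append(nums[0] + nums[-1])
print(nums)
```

pop(2) removes 0 → [7, 0]
append nums[0]+nums[0] = 7+7 = 14 → [7, 0, 14]
nums[-1] = 2 → [7, 0, 2]
nums[0] = nums[0]*nums[0] = 7*7 = 49 → [49, 0, 2]
nums[1] = nums[2]+nums[0] = 2+49 = 51 → [49, 51, 2]
nums[-3] = nums[0]*nums[-1] = 49*2 = 98 → [98, 51, 2]
pop(2) removes 2 → [98, 51]
append nums[0]+nums[-1] = 98+51 = 149 → [98, 51, 149]

[98, 51, 149]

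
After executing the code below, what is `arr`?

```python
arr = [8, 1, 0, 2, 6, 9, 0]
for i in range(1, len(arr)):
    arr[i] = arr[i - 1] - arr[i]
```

i=1: arr[1] = 8-1 = 7 → [8, 7, 0, 2, 6, 9, 0]
i=2: arr[2] = 7-0 = 7 → [8, 7, 7, 2, 6, 9, 0]
i=3: arr[3] = 7-2 = 5 → [8, 7, 7, 5, 6, 9, 0]
i=4: arr[4] = 5-6 = -1 → [8, 7, 7, 5, -1, 9, 0]
i=5: arr[5] = (-1)-9 = -10 → [8, 7, 7, 5, -1, -10, 0]
i=6: arr[6] = (-10)-0 = -10 → [8, 7, 7, 5, -1, -10, -10]

[8, 7, 7, 5, -1, -10, -10]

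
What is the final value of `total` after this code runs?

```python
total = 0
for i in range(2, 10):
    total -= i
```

-44

i=2: total = 0-2 = -2
i=3: total = (-2)-3 = -5
i=4: total = (-5)-4 = -9
i=5: total = (-9)-5 = -14
i=6: total = (-14)-6 = -20
i=7: total = (-20)-7 = -27
i=8: total = (-27)-8 = -35
i=9: total = (-35)-9 = -44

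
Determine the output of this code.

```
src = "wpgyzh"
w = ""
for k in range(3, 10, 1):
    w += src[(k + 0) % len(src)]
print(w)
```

yzhwpgy

k=3: add src[3]='y' → 'y'
k=4: add src[4]='z' → 'yz'
k=5: add src[5]='h' → 'yzh'
k=6: add src[0]='w' → 'yzhw'
k=7: add src[1]='p' → 'yzhwp'
k=8: add src[2]='g' → 'yzhwpg'
k=9: add src[3]='y' → 'yzhwpgy'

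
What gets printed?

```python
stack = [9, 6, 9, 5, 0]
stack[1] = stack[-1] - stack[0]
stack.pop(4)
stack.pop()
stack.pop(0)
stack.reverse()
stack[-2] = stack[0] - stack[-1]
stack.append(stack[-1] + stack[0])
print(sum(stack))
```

18

stack[1] = stack[-1]-stack[0] = 0-9 = -9 → [9, -9, 9, 5, 0]
pop(4) removes 0 → [9, -9, 9, 5]
pop() removes 5 → [9, -9, 9]
pop(0) removes 9 → [-9, 9]
reverse → [9, -9]
stack[-2] = stack[0]-stack[-1] = 9-(-9) = 18 → [18, -9]
append stack[-1]+stack[0] = (-9)+18 = 9 → [18, -9, 9]
sum = 18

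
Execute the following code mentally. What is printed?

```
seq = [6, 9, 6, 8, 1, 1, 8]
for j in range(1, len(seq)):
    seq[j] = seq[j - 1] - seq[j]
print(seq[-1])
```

-27

j=1: seq[1] = 6-9 = -3 → [6, -3, 6, 8, 1, 1, 8]
j=2: seq[2] = (-3)-6 = -9 → [6, -3, -9, 8, 1, 1, 8]
j=3: seq[3] = (-9)-8 = -17 → [6, -3, -9, -17, 1, 1, 8]
j=4: seq[4] = (-17)-1 = -18 → [6, -3, -9, -17, -18, 1, 8]
j=5: seq[5] = (-18)-1 = -19 → [6, -3, -9, -17, -18, -19, 8]
j=6: seq[6] = (-19)-8 = -27 → [6, -3, -9, -17, -18, -19, -27]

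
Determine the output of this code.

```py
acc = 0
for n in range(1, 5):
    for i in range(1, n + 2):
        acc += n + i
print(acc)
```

n=1,i=1: acc = 0+2 = 2
n=1,i=2: acc = 2+3 = 5
n=2,i=1: acc = 5+3 = 8
n=2,i=2: acc = 8+4 = 12
n=2,i=3: acc = 12+5 = 17
n=3,i=1: acc = 17+4 = 21
n=3,i=2: acc = 21+5 = 26
n=3,i=3: acc = 26+6 = 32
n=3,i=4: acc = 32+7 = 39
n=4,i=1: acc = 39+5 = 44
n=4,i=2: acc = 44+6 = 50
n=4,i=3: acc = 50+7 = 57
n=4,i=4: acc = 57+8 = 65
n=4,i=5: acc = 65+9 = 74

74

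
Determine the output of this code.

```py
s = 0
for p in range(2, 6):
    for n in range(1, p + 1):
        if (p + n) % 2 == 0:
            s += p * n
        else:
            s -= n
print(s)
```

p=2,n=1: odd sum, s = 0-1 = -1
p=2,n=2: even sum, s = (-1)+4 = 3
p=3,n=1: even sum, s = 3+3 = 6
p=3,n=2: odd sum, s = 6-2 = 4
p=3,n=3: even sum, s = 4+9 = 13
p=4,n=1: odd sum, s = 13-1 = 12
p=4,n=2: even sum, s = 12+8 = 20
p=4,n=3: odd sum, s = 20-3 = 17
p=4,n=4: even sum, s = 17+16 = 33
p=5,n=1: even sum, s = 33+5 = 38
p=5,n=2: odd sum, s = 38-2 = 36
p=5,n=3: even sum, s = 36+15 = 51
p=5,n=4: odd sum, s = 51-4 = 47
p=5,n=5: even sum, s = 47+25 = 72

72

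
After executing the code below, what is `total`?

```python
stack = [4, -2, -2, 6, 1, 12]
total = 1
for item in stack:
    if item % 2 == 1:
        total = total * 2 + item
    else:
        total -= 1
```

item=4: not odd, total = 1-1 = 0
item=-2: not odd, total = 0-1 = -1
item=-2: not odd, total = (-1)-1 = -2
item=6: not odd, total = (-2)-1 = -3
item=1: odd, total = (-3)*2+1 = -5
item=12: not odd, total = (-5)-1 = -6

-6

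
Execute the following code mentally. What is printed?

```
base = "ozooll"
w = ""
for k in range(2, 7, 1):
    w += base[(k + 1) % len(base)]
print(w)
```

k=2: add base[3]='o' → 'o'
k=3: add base[4]='l' → 'ol'
k=4: add base[5]='l' → 'oll'
k=5: add base[0]='o' → 'ollo'
k=6: add base[1]='z' → 'olloz'

olloz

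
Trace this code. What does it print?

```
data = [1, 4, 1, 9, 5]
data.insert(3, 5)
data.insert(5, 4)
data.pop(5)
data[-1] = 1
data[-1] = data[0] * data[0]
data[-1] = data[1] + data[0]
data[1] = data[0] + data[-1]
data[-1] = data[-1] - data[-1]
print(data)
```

insert 5 at 3 → [1, 4, 1, 5, 9, 5]
insert 4 at 5 → [1, 4, 1, 5, 9, 4, 5]
pop(5) removes 4 → [1, 4, 1, 5, 9, 5]
data[-1] = 1 → [1, 4, 1, 5, 9, 1]
data[-1] = data[0]*data[0] = 1*1 = 1 → [1, 4, 1, 5, 9, 1]
data[-1] = data[1]+data[0] = 4+1 = 5 → [1, 4, 1, 5, 9, 5]
data[1] = data[0]+data[-1] = 1+5 = 6 → [1, 6, 1, 5, 9, 5]
data[-1] = data[-1]-data[-1] = 5-5 = 0 → [1, 6, 1, 5, 9, 0]

[1, 6, 1, 5, 9, 0]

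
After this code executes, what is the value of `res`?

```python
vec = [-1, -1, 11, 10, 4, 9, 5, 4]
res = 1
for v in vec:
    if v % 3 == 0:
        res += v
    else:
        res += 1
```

v=-1: not %3==0, res = 1+1 = 2
v=-1: not %3==0, res = 2+1 = 3
v=11: not %3==0, res = 3+1 = 4
v=10: not %3==0, res = 4+1 = 5
v=4: not %3==0, res = 5+1 = 6
v=9: %3==0, res = 6+9 = 15
v=5: not %3==0, res = 15+1 = 16
v=4: not %3==0, res = 16+1 = 17

17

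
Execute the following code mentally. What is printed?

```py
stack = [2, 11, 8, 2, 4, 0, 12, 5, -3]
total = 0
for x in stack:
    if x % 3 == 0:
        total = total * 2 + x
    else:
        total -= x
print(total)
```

x=2: not %3==0, total = 0-2 = -2
x=11: not %3==0, total = (-2)-11 = -13
x=8: not %3==0, total = (-13)-8 = -21
x=2: not %3==0, total = (-21)-2 = -23
x=4: not %3==0, total = (-23)-4 = -27
x=0: %3==0, total = (-27)*2+0 = -54
x=12: %3==0, total = (-54)*2+12 = -96
x=5: not %3==0, total = (-96)-5 = -101
x=-3: %3==0, total = (-101)*2+(-3) = -205

-205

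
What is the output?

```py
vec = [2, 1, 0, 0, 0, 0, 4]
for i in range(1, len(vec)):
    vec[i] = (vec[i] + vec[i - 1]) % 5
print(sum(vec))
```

i=1: vec[1] = (1+2)%5 = 3 → [2, 3, 0, 0, 0, 0, 4]
i=2: vec[2] = (0+3)%5 = 3 → [2, 3, 3, 0, 0, 0, 4]
i=3: vec[3] = (0+3)%5 = 3 → [2, 3, 3, 3, 0, 0, 4]
i=4: vec[4] = (0+3)%5 = 3 → [2, 3, 3, 3, 3, 0, 4]
i=5: vec[5] = (0+3)%5 = 3 → [2, 3, 3, 3, 3, 3, 4]
i=6: vec[6] = (4+3)%5 = 2 → [2, 3, 3, 3, 3, 3, 2]
sum = 19

19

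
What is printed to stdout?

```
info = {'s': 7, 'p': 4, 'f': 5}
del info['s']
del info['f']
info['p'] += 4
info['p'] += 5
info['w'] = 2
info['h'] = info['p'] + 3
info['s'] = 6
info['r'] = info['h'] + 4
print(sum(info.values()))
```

del 's' → {'p': 4, 'f': 5}
del 'f' → {'p': 4}
info['p'] = 4+4 = 8 → {'p': 8}
info['p'] = 8+5 = 13 → {'p': 13}
info['w'] = 2 → {'p': 13, 'w': 2}
info['h'] = info['p']+3 = 16 → {'p': 13, 'w': 2, 'h': 16}
info['s'] = 6 → {'p': 13, 'w': 2, 'h': 16, 's': 6}
info['r'] = info['h']+4 = 20 → {'p': 13, 'w': 2, 'h': 16, 's': 6, 'r': 20}
sum of values = 57

57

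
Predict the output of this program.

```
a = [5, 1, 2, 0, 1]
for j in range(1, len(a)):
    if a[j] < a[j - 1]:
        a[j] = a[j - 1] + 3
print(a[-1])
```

17

j=1: 1<5, a[1] = 5+3 = 8 → [5, 8, 2, 0, 1]
j=2: 2<8, a[2] = 8+3 = 11 → [5, 8, 11, 0, 1]
j=3: 0<11, a[3] = 11+3 = 14 → [5, 8, 11, 14, 1]
j=4: 1<14, a[4] = 14+3 = 17 → [5, 8, 11, 14, 17]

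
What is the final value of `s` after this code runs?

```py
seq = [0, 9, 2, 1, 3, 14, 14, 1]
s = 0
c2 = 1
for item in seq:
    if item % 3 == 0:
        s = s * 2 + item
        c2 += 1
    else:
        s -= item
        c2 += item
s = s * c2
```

-504

item=0: %3==0, s = 0*2+0 = 0; c2=2
item=9: %3==0, s = 0*2+9 = 9; c2=3
item=2: not %3==0, s = 9-2 = 7; c2=5
item=1: not %3==0, s = 7-1 = 6; c2=6
item=3: %3==0, s = 6*2+3 = 15; c2=7
item=14: not %3==0, s = 15-14 = 1; c2=21
item=14: not %3==0, s = 1-14 = -13; c2=35
item=1: not %3==0, s = (-13)-1 = -14; c2=36
s*c2 = (-14)*36 = -504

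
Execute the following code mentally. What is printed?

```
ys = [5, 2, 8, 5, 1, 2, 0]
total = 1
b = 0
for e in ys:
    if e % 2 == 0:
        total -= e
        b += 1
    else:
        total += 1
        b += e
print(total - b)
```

-23

e=5: not even, total = 1+1 = 2; b=5
e=2: even, total = 2-2 = 0; b=6
e=8: even, total = 0-8 = -8; b=7
e=5: not even, total = (-8)+1 = -7; b=12
e=1: not even, total = (-7)+1 = -6; b=13
e=2: even, total = (-6)-2 = -8; b=14
e=0: even, total = (-8)-0 = -8; b=15
total-b = (-8)-15 = -23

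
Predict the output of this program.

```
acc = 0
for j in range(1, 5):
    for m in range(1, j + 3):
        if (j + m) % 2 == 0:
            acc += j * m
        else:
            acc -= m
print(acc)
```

70

j=1,m=1: even sum, acc = 0+1 = 1
j=1,m=2: odd sum, acc = 1-2 = -1
j=1,m=3: even sum, acc = (-1)+3 = 2
j=2,m=1: odd sum, acc = 2-1 = 1
j=2,m=2: even sum, acc = 1+4 = 5
j=2,m=3: odd sum, acc = 5-3 = 2
j=2,m=4: even sum, acc = 2+8 = 10
j=3,m=1: even sum, acc = 10+3 = 13
j=3,m=2: odd sum, acc = 13-2 = 11
j=3,m=3: even sum, acc = 11+9 = 20
j=3,m=4: odd sum, acc = 20-4 = 16
j=3,m=5: even sum, acc = 16+15 = 31
j=4,m=1: odd sum, acc = 31-1 = 30
j=4,m=2: even sum, acc = 30+8 = 38
j=4,m=3: odd sum, acc = 38-3 = 35
j=4,m=4: even sum, acc = 35+16 = 51
j=4,m=5: odd sum, acc = 51-5 = 46
j=4,m=6: even sum, acc = 46+24 = 70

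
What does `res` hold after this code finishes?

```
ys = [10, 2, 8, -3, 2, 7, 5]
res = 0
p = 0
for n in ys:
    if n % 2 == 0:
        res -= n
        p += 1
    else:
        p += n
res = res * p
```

n=10: even, res = 0-10 = -10; p=1
n=2: even, res = (-10)-2 = -12; p=2
n=8: even, res = (-12)-8 = -20; p=3
n=-3: not even; p=0
n=2: even, res = (-20)-2 = -22; p=1
n=7: not even; p=8
n=5: not even; p=13
res*p = (-22)*13 = -286

-286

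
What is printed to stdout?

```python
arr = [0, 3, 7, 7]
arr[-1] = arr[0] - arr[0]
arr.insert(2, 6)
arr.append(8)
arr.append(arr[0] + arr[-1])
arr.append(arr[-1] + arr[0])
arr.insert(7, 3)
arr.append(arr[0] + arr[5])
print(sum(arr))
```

arr[-1] = arr[0]-arr[0] = 0-0 = 0 → [0, 3, 7, 0]
insert 6 at 2 → [0, 3, 6, 7, 0]
append 8 → [0, 3, 6, 7, 0, 8]
append arr[0]+arr[-1] = 0+8 = 8 → [0, 3, 6, 7, 0, 8, 8]
append arr[-1]+arr[0] = 8+0 = 8 → [0, 3, 6, 7, 0, 8, 8, 8]
insert 3 at 7 → [0, 3, 6, 7, 0, 8, 8, 3, 8]
append arr[0]+arr[5] = 0+8 = 8 → [0, 3, 6, 7, 0, 8, 8, 3, 8, 8]
sum = 51

51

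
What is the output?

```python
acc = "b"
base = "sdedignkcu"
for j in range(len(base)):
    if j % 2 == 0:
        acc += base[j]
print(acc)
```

j=0: add 's' → 'bs'
j=1: skip
j=2: add 'e' → 'bse'
j=3: skip
j=4: add 'i' → 'bsei'
j=5: skip
j=6: add 'n' → 'bsein'
j=7: skip
j=8: add 'c' → 'bseinc'
j=9: skip

bseinc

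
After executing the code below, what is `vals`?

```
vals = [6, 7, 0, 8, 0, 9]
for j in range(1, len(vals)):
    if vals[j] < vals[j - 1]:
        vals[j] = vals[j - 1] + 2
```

j=1: 7>=6, unchanged → [6, 7, 0, 8, 0, 9]
j=2: 0<7, vals[2] = 7+2 = 9 → [6, 7, 9, 8, 0, 9]
j=3: 8<9, vals[3] = 9+2 = 11 → [6, 7, 9, 11, 0, 9]
j=4: 0<11, vals[4] = 11+2 = 13 → [6, 7, 9, 11, 13, 9]
j=5: 9<13, vals[5] = 13+2 = 15 → [6, 7, 9, 11, 13, 15]

[6, 7, 9, 11, 13, 15]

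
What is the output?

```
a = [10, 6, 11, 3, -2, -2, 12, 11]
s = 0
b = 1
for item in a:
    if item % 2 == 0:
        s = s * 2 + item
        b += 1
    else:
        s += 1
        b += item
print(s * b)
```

item=10: even, s = 0*2+10 = 10; b=2
item=6: even, s = 10*2+6 = 26; b=3
item=11: not even, s = 26+1 = 27; b=14
item=3: not even, s = 27+1 = 28; b=17
item=-2: even, s = 28*2+(-2) = 54; b=18
item=-2: even, s = 54*2+(-2) = 106; b=19
item=12: even, s = 106*2+12 = 224; b=20
item=11: not even, s = 224+1 = 225; b=31
s*b = 225*31 = 6975

6975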